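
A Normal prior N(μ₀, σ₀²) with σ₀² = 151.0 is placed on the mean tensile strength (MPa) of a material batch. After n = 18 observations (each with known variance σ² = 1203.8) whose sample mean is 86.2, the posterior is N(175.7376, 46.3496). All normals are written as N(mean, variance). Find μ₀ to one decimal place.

With known observation variance, the Normal–Normal posterior has precision τ_n = τ₀ + n/σ² and mean μ_n = (τ₀μ₀ + (n/σ²)x̄)/τ_n.
Here τ₀ = 1/151.0 = 0.006623 and τ_data = 18/1203.8 = 0.014953, so τ_n = 0.021576.
Rearranging for μ₀: μ₀ = (μ_n·τ_n − τ_data·x̄)/τ₀ = (175.7376·0.021576 − 0.014953·86.2) / 0.006623 = 2.502766/0.006623 ≈ 377.9.

μ₀ = 377.9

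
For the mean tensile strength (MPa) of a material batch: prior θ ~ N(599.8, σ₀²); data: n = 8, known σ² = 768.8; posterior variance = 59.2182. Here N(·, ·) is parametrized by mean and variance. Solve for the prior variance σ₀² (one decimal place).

For the Normal–Normal model with known σ², precisions add: τ_n = τ₀ + n/σ².
So 1/σ₀² = 1/59.2182 − 8/768.8 = 0.016887 − 0.010406 = 0.006481.
Hence σ₀² = 1/0.006481 ≈ 154.3.

σ₀² = 154.3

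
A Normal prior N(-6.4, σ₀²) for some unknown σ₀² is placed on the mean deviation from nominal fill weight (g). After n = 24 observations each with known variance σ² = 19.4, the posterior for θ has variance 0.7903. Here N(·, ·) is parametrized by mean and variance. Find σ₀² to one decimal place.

Posterior precision equals prior precision plus data precision: 1/σ_n² = 1/σ₀² + n/σ².
So 1/σ₀² = 1/0.7903 − 24/19.4 = 1.265342 − 1.237113 = 0.028229.
Hence σ₀² = 1/0.028229 ≈ 35.4.

σ₀² = 35.4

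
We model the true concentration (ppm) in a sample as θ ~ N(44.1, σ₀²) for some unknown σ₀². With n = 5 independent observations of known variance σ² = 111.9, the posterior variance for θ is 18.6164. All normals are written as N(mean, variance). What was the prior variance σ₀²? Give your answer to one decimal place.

σ₀² = 110.7

Posterior precision equals prior precision plus data precision: 1/σ_n² = 1/σ₀² + n/σ².
So 1/σ₀² = 1/18.6164 − 5/111.9 = 0.053716 − 0.044683 = 0.009033.
Hence σ₀² = 1/0.009033 ≈ 110.7.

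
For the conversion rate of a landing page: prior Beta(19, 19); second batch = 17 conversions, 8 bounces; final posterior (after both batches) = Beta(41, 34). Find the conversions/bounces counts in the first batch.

5 conversions and 7 bounces

Because Beta–binomial updating is additive in the counts, the combined data contributed (α_post−α_prior, β_post−β_prior) successes and failures.
Total across both batches: 41−19=22 conversions, 34−19=15 bounces.
Subtract the second batch: 22−17=5 conversions and 15−8=7 bounces.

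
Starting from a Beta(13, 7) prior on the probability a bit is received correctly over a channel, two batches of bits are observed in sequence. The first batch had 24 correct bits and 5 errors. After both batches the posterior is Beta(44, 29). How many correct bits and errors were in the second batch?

Sequential conjugate updates are equivalent to a single update on the pooled data, so total successes = posterior α − prior α and total failures = posterior β − prior β.
Total across both batches: 44−13=31 correct bits, 29−7=22 errors.
Subtract the first batch: 31−24=7 correct bits and 22−5=17 errors.

7 correct bits and 17 errors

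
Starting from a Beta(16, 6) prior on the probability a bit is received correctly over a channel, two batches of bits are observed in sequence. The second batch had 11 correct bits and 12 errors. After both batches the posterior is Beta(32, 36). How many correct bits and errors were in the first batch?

Because Beta–binomial updating is additive in the counts, the combined data contributed (α_post−α_prior, β_post−β_prior) successes and failures.
Total across both batches: 32−16=16 correct bits, 36−6=30 errors.
Subtract the second batch: 16−11=5 correct bits and 30−12=18 errors.

5 correct bits and 18 errors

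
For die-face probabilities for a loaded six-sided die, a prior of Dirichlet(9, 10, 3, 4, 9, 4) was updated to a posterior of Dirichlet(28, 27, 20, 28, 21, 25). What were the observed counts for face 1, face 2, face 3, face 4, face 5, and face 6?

For a Dirichlet(α) prior with multinomial counts c, the posterior is Dirichlet(α + c) componentwise.
Counts are posterior − prior componentwise: 28−9=19, 27−10=17, 20−3=17, 28−4=24, 21−9=12, 25−4=21.

counts (19, 17, 17, 24, 12, 21)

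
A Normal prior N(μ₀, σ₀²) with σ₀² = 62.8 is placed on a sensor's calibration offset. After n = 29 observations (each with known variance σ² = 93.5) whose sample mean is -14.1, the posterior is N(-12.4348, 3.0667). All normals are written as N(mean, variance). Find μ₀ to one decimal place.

μ₀ = 20.0

With known observation variance, the Normal–Normal posterior has precision τ_n = τ₀ + n/σ² and mean μ_n = (τ₀μ₀ + (n/σ²)x̄)/τ_n.
Here τ₀ = 1/62.8 = 0.015924 and τ_data = 29/93.5 = 0.310160, so τ_n = 0.326084.
Rearranging for μ₀: μ₀ = (μ_n·τ_n − τ_data·x̄)/τ₀ = (-12.4348·0.326084 − 0.310160·-14.1) / 0.015924 = 0.318467/0.015924 ≈ 20.0.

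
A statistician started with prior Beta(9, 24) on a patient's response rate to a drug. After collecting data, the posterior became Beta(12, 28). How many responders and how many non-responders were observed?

A Beta(α, β) prior with s successes and f failures in binomial data gives a Beta(α+s, β+f) posterior.
Match parameters: s=12−9=3, f=28−24=4.

3 responders and 4 non-responders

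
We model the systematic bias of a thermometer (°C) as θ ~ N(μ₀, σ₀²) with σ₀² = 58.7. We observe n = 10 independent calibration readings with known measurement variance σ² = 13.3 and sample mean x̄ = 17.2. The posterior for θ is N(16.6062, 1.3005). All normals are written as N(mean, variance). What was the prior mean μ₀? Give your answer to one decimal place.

The posterior mean is a precision-weighted average: μ_n = (τ₀μ₀ + τ_data·x̄)/(τ₀+τ_data), with τ₀=1/σ₀² and τ_data=n/σ².
Here τ₀ = 1/58.7 = 0.017036 and τ_data = 10/13.3 = 0.751880, so τ_n = 0.768916.
Rearranging for μ₀: μ₀ = (μ_n·τ_n − τ_data·x̄)/τ₀ = (16.6062·0.768916 − 0.751880·17.2) / 0.017036 = -0.163563/0.017036 ≈ -9.6.

μ₀ = -9.6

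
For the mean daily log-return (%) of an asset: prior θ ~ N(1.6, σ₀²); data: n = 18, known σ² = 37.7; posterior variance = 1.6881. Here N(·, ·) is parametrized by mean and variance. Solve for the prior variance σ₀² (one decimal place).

σ₀² = 8.7

Posterior precision equals prior precision plus data precision: 1/σ_n² = 1/σ₀² + n/σ².
So 1/σ₀² = 1/1.6881 − 18/37.7 = 0.592382 − 0.477454 = 0.114928.
Hence σ₀² = 1/0.114928 ≈ 8.7.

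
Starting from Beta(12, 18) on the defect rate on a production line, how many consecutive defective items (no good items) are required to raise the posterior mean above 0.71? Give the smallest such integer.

k = 33

After k defective items and 0 good items the posterior is Beta(12+k, 18), with mean (12+k)/(12+18+k).
Set (12+k)/(30+k) > 0.71 and solve: k > (0.71·30 − 12)/(1 − 0.71) = 32.069.
The smallest integer exceeding 32.069 is 33, and checking k=33: (45)/(63) = 0.7143 > 0.71.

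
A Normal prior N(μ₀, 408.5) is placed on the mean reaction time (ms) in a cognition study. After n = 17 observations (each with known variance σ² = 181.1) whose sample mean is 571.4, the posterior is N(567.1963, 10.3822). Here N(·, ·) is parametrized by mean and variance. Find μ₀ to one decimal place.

μ₀ = 406.0

The posterior mean is a precision-weighted average: μ_n = (τ₀μ₀ + τ_data·x̄)/(τ₀+τ_data), with τ₀=1/σ₀² and τ_data=n/σ².
Here τ₀ = 1/408.5 = 0.002448 and τ_data = 17/181.1 = 0.093871, so τ_n = 0.096319.
Rearranging for μ₀: μ₀ = (μ_n·τ_n − τ_data·x̄)/τ₀ = (567.1963·0.096319 − 0.093871·571.4) / 0.002448 = 0.993891/0.002448 ≈ 406.0.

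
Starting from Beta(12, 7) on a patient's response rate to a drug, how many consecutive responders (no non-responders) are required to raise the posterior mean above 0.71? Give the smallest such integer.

k = 6

After k responders and 0 non-responders the posterior is Beta(12+k, 7), with mean (12+k)/(12+7+k).
Set (12+k)/(19+k) > 0.71 and solve: k > (0.71·19 − 12)/(1 − 0.71) = 5.138.
The smallest integer exceeding 5.138 is 6.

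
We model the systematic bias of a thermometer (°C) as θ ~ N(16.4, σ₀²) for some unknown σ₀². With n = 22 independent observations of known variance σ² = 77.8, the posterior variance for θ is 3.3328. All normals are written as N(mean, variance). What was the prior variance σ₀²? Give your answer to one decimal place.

σ₀² = 57.9

For the Normal–Normal model with known σ², precisions add: τ_n = τ₀ + n/σ².
So 1/σ₀² = 1/3.3328 − 22/77.8 = 0.300048 − 0.282776 = 0.017272.
Hence σ₀² = 1/0.017272 ≈ 57.9.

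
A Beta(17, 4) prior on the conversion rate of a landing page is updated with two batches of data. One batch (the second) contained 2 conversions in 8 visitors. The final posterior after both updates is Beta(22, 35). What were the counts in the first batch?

Because Beta–binomial updating is additive in the counts, the combined data contributed (α_post−α_prior, β_post−β_prior) successes and failures.
Total across both batches: 22−17=5 conversions, 35−4=31 bounces.
Subtract the second batch: 5−2=3 conversions and 31−6=25 bounces.

3 conversions and 25 bounces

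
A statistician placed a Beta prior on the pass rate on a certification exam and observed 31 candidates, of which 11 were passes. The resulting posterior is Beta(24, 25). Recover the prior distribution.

Under Beta–binomial conjugacy the posterior parameters are (a+s, b+f).
So a = 24 − 11 = 13 and b = 25 − 20 = 5.

Beta(13, 5)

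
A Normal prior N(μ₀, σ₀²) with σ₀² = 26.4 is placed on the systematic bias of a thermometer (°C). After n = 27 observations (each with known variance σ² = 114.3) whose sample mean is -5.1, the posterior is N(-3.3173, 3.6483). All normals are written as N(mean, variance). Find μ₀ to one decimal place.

μ₀ = 7.8

The posterior mean is a precision-weighted average: μ_n = (τ₀μ₀ + τ_data·x̄)/(τ₀+τ_data), with τ₀=1/σ₀² and τ_data=n/σ².
Here τ₀ = 1/26.4 = 0.037879 and τ_data = 27/114.3 = 0.236220, so τ_n = 0.274099.
Rearranging for μ₀: μ₀ = (μ_n·τ_n − τ_data·x̄)/τ₀ = (-3.3173·0.274099 − 0.236220·-5.1) / 0.037879 = 0.295453/0.037879 ≈ 7.8.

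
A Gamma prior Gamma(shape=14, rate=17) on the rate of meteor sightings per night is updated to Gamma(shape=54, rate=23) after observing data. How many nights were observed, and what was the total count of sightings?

Gamma–Poisson conjugacy: posterior shape = α + Σxᵢ, posterior rate = β + n.
Matching: Σxᵢ = 54 − 14 = 40 and n = 23 − 17 = 6.

n = 6 nights with total 40 sightings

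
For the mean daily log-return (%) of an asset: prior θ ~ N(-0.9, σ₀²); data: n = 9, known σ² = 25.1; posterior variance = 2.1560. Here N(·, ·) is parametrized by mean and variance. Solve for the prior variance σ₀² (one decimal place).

σ₀² = 9.5

For the Normal–Normal model with known σ², precisions add: τ_n = τ₀ + n/σ².
So 1/σ₀² = 1/2.1560 − 9/25.1 = 0.463822 − 0.358566 = 0.105256.
Hence σ₀² = 1/0.105256 ≈ 9.5.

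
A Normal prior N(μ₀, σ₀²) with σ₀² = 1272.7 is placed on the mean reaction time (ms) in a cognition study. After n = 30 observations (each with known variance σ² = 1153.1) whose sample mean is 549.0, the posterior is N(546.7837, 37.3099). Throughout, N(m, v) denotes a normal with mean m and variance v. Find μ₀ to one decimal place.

μ₀ = 473.4

With known observation variance, the Normal–Normal posterior has precision τ_n = τ₀ + n/σ² and mean μ_n = (τ₀μ₀ + (n/σ²)x̄)/τ_n.
Here τ₀ = 1/1272.7 = 0.000786 and τ_data = 30/1153.1 = 0.026017, so τ_n = 0.026803.
Rearranging for μ₀: μ₀ = (μ_n·τ_n − τ_data·x̄)/τ₀ = (546.7837·0.026803 − 0.026017·549.0) / 0.000786 = 0.372111/0.000786 ≈ 473.4.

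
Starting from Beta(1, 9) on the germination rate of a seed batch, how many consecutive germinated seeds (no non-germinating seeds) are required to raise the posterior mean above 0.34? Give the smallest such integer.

k = 4

After k germinated seeds and 0 non-germinating seeds the posterior is Beta(1+k, 9), with mean (1+k)/(1+9+k).
Set (1+k)/(10+k) > 0.34 and solve: k > (0.34·10 − 1)/(1 − 0.34) = 3.636.
The smallest integer exceeding 3.636 is 4, and checking k=4: (5)/(14) = 0.3571 > 0.34.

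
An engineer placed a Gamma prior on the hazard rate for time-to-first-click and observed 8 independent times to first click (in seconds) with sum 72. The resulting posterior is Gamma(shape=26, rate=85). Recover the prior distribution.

Gamma(shape=18, rate=13)

Gamma–exponential conjugacy: posterior shape = α + n, posterior rate = β + Σtᵢ.
So α = 26 − 8 = 18 and β = 85 − 72 = 13.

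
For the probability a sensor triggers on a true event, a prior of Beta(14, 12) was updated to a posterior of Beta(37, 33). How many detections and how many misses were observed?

23 detections and 21 misses

A Beta(α, β) prior with s successes and f failures in binomial data gives a Beta(α+s, β+f) posterior.
Match parameters: s=37−14=23, f=33−12=21.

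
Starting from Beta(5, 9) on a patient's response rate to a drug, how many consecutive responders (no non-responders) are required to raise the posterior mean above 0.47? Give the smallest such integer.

After k responders and 0 non-responders the posterior is Beta(5+k, 9), with mean (5+k)/(5+9+k).
Set (5+k)/(14+k) > 0.47 and solve: k > (0.47·14 − 5)/(1 − 0.47) = 2.981.
The smallest integer exceeding 2.981 is 3, and checking k=3: (8)/(17) = 0.4706 > 0.47.

k = 3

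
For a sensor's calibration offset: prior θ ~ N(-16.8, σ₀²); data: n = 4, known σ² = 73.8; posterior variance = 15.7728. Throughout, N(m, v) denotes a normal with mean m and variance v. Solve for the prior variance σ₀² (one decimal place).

σ₀² = 108.7

Posterior precision equals prior precision plus data precision: 1/σ_n² = 1/σ₀² + n/σ².
So 1/σ₀² = 1/15.7728 − 4/73.8 = 0.063400 − 0.054201 = 0.009199.
Hence σ₀² = 1/0.009199 ≈ 108.7.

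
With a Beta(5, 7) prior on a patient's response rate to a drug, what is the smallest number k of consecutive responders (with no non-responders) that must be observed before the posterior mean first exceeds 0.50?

k = 3

After k responders and 0 non-responders the posterior is Beta(5+k, 7), with mean (5+k)/(5+7+k).
Set (5+k)/(12+k) > 0.50 and solve: k > (0.50·12 − 5)/(1 − 0.50) = 2.000.
The smallest integer exceeding 2.000 is 3, and checking k=3: (8)/(15) = 0.5333 > 0.50.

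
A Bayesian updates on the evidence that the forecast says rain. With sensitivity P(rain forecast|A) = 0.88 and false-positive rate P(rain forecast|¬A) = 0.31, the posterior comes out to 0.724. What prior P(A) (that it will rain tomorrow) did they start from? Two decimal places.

Bayes' rule in odds form gives O(A|E) = O(A)·[P(E|A)/P(E|¬A)], hence O(A) = O(A|E)/LR.
Posterior odds = 0.724/(1−0.724) = 2.6232. LR = 0.88/0.31 = 2.8387.
Prior odds = 2.6232/2.8387 = 0.9241, so P(A) = 0.9241/(1+0.9241) ≈ 0.48.

P(A) = 0.48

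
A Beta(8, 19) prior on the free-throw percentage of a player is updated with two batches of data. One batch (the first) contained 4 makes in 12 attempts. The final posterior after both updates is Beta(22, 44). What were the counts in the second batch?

Sequential conjugate updates are equivalent to a single update on the pooled data, so total successes = posterior α − prior α and total failures = posterior β − prior β.
Total across both batches: 22−8=14 makes, 44−19=25 misses.
Subtract the first batch: 14−4=10 makes and 25−8=17 misses.

10 makes and 17 misses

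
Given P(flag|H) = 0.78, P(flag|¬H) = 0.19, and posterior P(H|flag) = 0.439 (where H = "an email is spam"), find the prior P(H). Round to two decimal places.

P(H) = 0.16

Bayes' rule in odds form gives O(H|E) = O(H)·[P(E|H)/P(E|¬H)], hence O(H) = O(H|E)/LR.
Posterior odds = 0.439/(1−0.439) = 0.7825. LR = 0.78/0.19 = 4.1053.
Prior odds = 0.7825/4.1053 = 0.1906, so P(H) = 0.1906/(1+0.1906) ≈ 0.16.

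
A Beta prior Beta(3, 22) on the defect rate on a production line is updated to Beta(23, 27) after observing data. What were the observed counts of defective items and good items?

20 defective items and 5 good items

A Beta(α, β) prior with s successes and f failures in binomial data gives a Beta(α+s, β+f) posterior.
Match parameters: s=23−3=20, f=27−22=5.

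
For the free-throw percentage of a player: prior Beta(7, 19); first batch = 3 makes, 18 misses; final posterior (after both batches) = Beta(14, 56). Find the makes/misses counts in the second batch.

Sequential conjugate updates are equivalent to a single update on the pooled data, so total successes = posterior α − prior α and total failures = posterior β − prior β.
Total across both batches: 14−7=7 makes, 56−19=37 misses.
Subtract the first batch: 7−3=4 makes and 37−18=19 misses.

4 makes and 19 misses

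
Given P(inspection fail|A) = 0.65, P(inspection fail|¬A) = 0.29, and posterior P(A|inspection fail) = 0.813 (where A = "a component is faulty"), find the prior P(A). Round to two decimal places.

P(A) = 0.66

In odds form, posterior odds = prior odds × likelihood ratio, so prior odds = posterior odds ÷ LR.
Posterior odds = 0.813/(1−0.813) = 4.3476. LR = 0.65/0.29 = 2.2414.
Prior odds = 4.3476/2.2414 = 1.9397, so P(A) = 1.9397/(1+1.9397) ≈ 0.66.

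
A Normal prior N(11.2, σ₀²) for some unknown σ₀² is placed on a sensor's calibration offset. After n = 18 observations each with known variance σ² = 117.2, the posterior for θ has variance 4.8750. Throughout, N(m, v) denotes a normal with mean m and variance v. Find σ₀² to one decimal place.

σ₀² = 19.4

Posterior precision equals prior precision plus data precision: 1/σ_n² = 1/σ₀² + n/σ².
So 1/σ₀² = 1/4.8750 − 18/117.2 = 0.205128 − 0.153584 = 0.051544.
Hence σ₀² = 1/0.051544 ≈ 19.4.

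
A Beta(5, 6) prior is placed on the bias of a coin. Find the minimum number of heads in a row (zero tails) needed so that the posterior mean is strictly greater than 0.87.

After k heads and 0 tails the posterior is Beta(5+k, 6), with mean (5+k)/(5+6+k).
Set (5+k)/(11+k) > 0.87 and solve: k > (0.87·11 − 5)/(1 − 0.87) = 35.154.
The smallest integer exceeding 35.154 is 36, and checking k=36: (41)/(47) = 0.8723 > 0.87.

k = 36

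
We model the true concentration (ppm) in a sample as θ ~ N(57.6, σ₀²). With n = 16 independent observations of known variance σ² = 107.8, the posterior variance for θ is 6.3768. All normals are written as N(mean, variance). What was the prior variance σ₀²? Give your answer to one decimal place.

Posterior precision equals prior precision plus data precision: 1/σ_n² = 1/σ₀² + n/σ².
So 1/σ₀² = 1/6.3768 − 16/107.8 = 0.156818 − 0.148423 = 0.008395.
Hence σ₀² = 1/0.008395 ≈ 119.1.

σ₀² = 119.1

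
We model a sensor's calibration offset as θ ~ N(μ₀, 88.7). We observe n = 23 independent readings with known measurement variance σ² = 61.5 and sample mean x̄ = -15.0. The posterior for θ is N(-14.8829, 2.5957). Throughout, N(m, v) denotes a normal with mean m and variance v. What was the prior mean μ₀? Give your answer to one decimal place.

μ₀ = -11.0

The posterior mean is a precision-weighted average: μ_n = (τ₀μ₀ + τ_data·x̄)/(τ₀+τ_data), with τ₀=1/σ₀² and τ_data=n/σ².
Here τ₀ = 1/88.7 = 0.011274 and τ_data = 23/61.5 = 0.373984, so τ_n = 0.385258.
Rearranging for μ₀: μ₀ = (μ_n·τ_n − τ_data·x̄)/τ₀ = (-14.8829·0.385258 − 0.373984·-15.0) / 0.011274 = -0.123996/0.011274 ≈ -11.0.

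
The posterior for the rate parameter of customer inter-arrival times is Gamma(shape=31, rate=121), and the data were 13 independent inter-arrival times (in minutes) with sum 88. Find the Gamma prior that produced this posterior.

Gamma–exponential conjugacy: posterior shape = α + n, posterior rate = β + Σtᵢ.
So α = 31 − 13 = 18 and β = 121 − 88 = 33.

Gamma(shape=18, rate=33)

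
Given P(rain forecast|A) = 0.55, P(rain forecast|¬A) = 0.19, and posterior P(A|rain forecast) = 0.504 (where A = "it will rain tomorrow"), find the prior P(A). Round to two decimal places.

Bayes' rule in odds form gives O(A|E) = O(A)·[P(E|A)/P(E|¬A)], hence O(A) = O(A|E)/LR.
Posterior odds = 0.504/(1−0.504) = 1.0161. LR = 0.55/0.19 = 2.8947.
Prior odds = 1.0161/2.8947 = 0.3510, so P(A) = 0.3510/(1+0.3510) ≈ 0.26.

P(A) = 0.26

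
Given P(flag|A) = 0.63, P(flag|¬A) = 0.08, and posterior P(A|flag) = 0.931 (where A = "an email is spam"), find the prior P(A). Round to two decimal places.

Bayes' rule in odds form gives O(A|E) = O(A)·[P(E|A)/P(E|¬A)], hence O(A) = O(A|E)/LR.
Posterior odds = 0.931/(1−0.931) = 13.4928. LR = 0.63/0.08 = 7.8750.
Prior odds = 13.4928/7.8750 = 1.7134, so P(A) = 1.7134/(1+1.7134) ≈ 0.63.

P(A) = 0.63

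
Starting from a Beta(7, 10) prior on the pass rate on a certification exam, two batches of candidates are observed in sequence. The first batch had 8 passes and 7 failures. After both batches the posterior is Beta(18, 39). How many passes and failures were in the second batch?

3 passes and 22 failures

Because Beta–binomial updating is additive in the counts, the combined data contributed (α_post−α_prior, β_post−β_prior) successes and failures.
Total across both batches: 18−7=11 passes, 39−10=29 failures.
Subtract the first batch: 11−8=3 passes and 29−7=22 failures.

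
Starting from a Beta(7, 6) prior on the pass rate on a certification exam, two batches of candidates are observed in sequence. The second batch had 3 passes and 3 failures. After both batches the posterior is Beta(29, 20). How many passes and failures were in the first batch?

19 passes and 11 failures

Sequential conjugate updates are equivalent to a single update on the pooled data, so total successes = posterior α − prior α and total failures = posterior β − prior β.
Total across both batches: 29−7=22 passes, 20−6=14 failures.
Subtract the second batch: 22−3=19 passes and 14−3=11 failures.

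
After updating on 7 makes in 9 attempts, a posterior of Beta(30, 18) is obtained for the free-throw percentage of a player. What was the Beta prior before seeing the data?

Beta(23, 16)

Beta is conjugate to the binomial likelihood: posterior = Beta(α+s, β+f).
Subtract the data counts: 30−7=23, 18−2=16.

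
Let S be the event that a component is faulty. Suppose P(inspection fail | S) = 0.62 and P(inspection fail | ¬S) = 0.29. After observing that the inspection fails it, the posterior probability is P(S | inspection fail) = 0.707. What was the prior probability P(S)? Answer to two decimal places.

P(S) = 0.53

Bayes' rule in odds form gives O(S|E) = O(S)·[P(E|S)/P(E|¬S)], hence O(S) = O(S|E)/LR.
Posterior odds = 0.707/(1−0.707) = 2.4130. LR = 0.62/0.29 = 2.1379.
Prior odds = 2.4130/2.1379 = 1.1287, so P(S) = 1.1287/(1+1.1287) ≈ 0.53.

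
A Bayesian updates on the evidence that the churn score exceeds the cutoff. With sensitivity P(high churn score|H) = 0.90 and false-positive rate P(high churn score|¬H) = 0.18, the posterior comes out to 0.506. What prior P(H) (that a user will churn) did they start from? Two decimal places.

Bayes' rule in odds form gives O(H|E) = O(H)·[P(E|H)/P(E|¬H)], hence O(H) = O(H|E)/LR.
Posterior odds = 0.506/(1−0.506) = 1.0243. LR = 0.90/0.18 = 5.0000.
Prior odds = 1.0243/5.0000 = 0.2049, so P(H) = 0.2049/(1+0.2049) ≈ 0.17.

P(H) = 0.17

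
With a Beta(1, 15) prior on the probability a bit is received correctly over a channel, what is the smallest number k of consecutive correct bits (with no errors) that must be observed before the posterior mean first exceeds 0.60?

k = 22

After k correct bits and 0 errors the posterior is Beta(1+k, 15), with mean (1+k)/(1+15+k).
Set (1+k)/(16+k) > 0.60 and solve: k > (0.60·16 − 1)/(1 − 0.60) = 21.500.
The smallest integer exceeding 21.500 is 22, and checking k=22: (23)/(38) = 0.6053 > 0.60.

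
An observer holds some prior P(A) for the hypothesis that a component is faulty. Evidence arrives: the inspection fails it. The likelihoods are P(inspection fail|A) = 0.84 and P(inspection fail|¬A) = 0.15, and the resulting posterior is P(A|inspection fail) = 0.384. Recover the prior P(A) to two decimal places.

In odds form, posterior odds = prior odds × likelihood ratio, so prior odds = posterior odds ÷ LR.
Posterior odds = 0.384/(1−0.384) = 0.6234. LR = 0.84/0.15 = 5.6000.
Prior odds = 0.6234/5.6000 = 0.1113, so P(A) = 0.1113/(1+0.1113) ≈ 0.10.

P(A) = 0.10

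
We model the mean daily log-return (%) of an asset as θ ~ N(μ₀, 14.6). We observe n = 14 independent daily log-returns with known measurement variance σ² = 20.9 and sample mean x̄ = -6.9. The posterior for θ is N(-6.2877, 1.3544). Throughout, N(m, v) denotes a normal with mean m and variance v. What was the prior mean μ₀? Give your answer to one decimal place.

With known observation variance, the Normal–Normal posterior has precision τ_n = τ₀ + n/σ² and mean μ_n = (τ₀μ₀ + (n/σ²)x̄)/τ_n.
Here τ₀ = 1/14.6 = 0.068493 and τ_data = 14/20.9 = 0.669856, so τ_n = 0.738349.
Rearranging for μ₀: μ₀ = (μ_n·τ_n − τ_data·x̄)/τ₀ = (-6.2877·0.738349 − 0.669856·-6.9) / 0.068493 = -0.020511/0.068493 ≈ -0.3.

μ₀ = -0.3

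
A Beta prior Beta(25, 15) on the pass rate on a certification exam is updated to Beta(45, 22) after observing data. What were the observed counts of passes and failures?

20 passes and 7 failures

A Beta(a, b) prior with s successes and f failures in binomial data gives a Beta(a+s, b+f) posterior.
So s = 45 − 25 = 20 and f = 22 − 15 = 7.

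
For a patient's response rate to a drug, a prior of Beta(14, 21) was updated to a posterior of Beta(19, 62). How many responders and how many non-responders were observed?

Under Beta–binomial conjugacy the posterior parameters are (α+s, β+f).
Match parameters: s=19−14=5, f=62−21=41.

5 responders and 41 non-responders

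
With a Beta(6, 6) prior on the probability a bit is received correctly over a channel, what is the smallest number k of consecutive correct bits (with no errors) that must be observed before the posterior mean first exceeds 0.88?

k = 39

After k correct bits and 0 errors the posterior is Beta(6+k, 6), with mean (6+k)/(6+6+k).
Set (6+k)/(12+k) > 0.88 and solve: k > (0.88·12 − 6)/(1 − 0.88) = 38.000.
The smallest integer exceeding 38.000 is 39, and checking k=39: (45)/(51) = 0.8824 > 0.88.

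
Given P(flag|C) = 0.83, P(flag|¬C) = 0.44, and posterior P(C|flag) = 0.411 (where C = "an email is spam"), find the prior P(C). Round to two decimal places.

Bayes' rule in odds form gives O(C|E) = O(C)·[P(E|C)/P(E|¬C)], hence O(C) = O(C|E)/LR.
Posterior odds = 0.411/(1−0.411) = 0.6978. LR = 0.83/0.44 = 1.8864.
Prior odds = 0.6978/1.8864 = 0.3699, so P(C) = 0.3699/(1+0.3699) ≈ 0.27.

P(C) = 0.27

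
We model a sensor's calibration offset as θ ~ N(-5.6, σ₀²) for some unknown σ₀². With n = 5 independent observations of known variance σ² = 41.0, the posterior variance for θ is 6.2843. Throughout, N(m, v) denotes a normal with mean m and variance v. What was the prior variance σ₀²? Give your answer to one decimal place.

Posterior precision equals prior precision plus data precision: 1/σ_n² = 1/σ₀² + n/σ².
So 1/σ₀² = 1/6.2843 − 5/41.0 = 0.159127 − 0.121951 = 0.037176.
Hence σ₀² = 1/0.037176 ≈ 26.9.

σ₀² = 26.9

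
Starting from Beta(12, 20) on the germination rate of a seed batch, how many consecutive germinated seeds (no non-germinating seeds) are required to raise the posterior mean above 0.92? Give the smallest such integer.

After k germinated seeds and 0 non-germinating seeds the posterior is Beta(12+k, 20), with mean (12+k)/(12+20+k).
Set (12+k)/(32+k) > 0.92 and solve: k > (0.92·32 − 12)/(1 − 0.92) = 218.000.
The smallest integer exceeding 218.000 is 219.

k = 219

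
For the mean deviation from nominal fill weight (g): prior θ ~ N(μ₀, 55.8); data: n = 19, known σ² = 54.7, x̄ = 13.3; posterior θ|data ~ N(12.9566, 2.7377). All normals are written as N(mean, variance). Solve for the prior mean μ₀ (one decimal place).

With known observation variance, the Normal–Normal posterior has precision τ_n = τ₀ + n/σ² and mean μ_n = (τ₀μ₀ + (n/σ²)x̄)/τ_n.
Here τ₀ = 1/55.8 = 0.017921 and τ_data = 19/54.7 = 0.347349, so τ_n = 0.365270.
Rearranging for μ₀: μ₀ = (μ_n·τ_n − τ_data·x̄)/τ₀ = (12.9566·0.365270 − 0.347349·13.3) / 0.017921 = 0.112916/0.017921 ≈ 6.3.

μ₀ = 6.3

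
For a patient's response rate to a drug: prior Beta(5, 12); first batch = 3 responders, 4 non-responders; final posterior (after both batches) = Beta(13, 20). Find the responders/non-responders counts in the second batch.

5 responders and 4 non-responders

Because Beta–binomial updating is additive in the counts, the combined data contributed (α_post−α_prior, β_post−β_prior) successes and failures.
Total across both batches: 13−5=8 responders, 20−12=8 non-responders.
Subtract the first batch: 8−3=5 responders and 8−4=4 non-responders.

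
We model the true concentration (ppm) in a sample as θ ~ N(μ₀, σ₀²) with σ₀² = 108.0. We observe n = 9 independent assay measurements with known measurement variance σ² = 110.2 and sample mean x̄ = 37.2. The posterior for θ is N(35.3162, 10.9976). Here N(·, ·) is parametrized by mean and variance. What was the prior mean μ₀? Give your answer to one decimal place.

μ₀ = 18.7

With known observation variance, the Normal–Normal posterior has precision τ_n = τ₀ + n/σ² and mean μ_n = (τ₀μ₀ + (n/σ²)x̄)/τ_n.
Here τ₀ = 1/108.0 = 0.009259 and τ_data = 9/110.2 = 0.081670, so τ_n = 0.090929.
Rearranging for μ₀: μ₀ = (μ_n·τ_n − τ_data·x̄)/τ₀ = (35.3162·0.090929 − 0.081670·37.2) / 0.009259 = 0.173143/0.009259 ≈ 18.7.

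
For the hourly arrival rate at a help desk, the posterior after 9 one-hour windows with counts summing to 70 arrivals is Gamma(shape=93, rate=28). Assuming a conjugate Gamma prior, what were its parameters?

Gamma(shape=23, rate=19)

A Gamma(α, β) prior (rate parametrization) on a Poisson rate with n observations summing to S gives posterior Gamma(α+S, β+n).
So α = 93 − 70 = 23 and β = 28 − 9 = 19.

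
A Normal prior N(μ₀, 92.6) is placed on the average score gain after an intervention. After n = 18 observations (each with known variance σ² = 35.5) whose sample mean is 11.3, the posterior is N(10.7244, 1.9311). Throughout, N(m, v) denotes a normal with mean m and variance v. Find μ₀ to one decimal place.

With known observation variance, the Normal–Normal posterior has precision τ_n = τ₀ + n/σ² and mean μ_n = (τ₀μ₀ + (n/σ²)x̄)/τ_n.
Here τ₀ = 1/92.6 = 0.010799 and τ_data = 18/35.5 = 0.507042, so τ_n = 0.517841.
Rearranging for μ₀: μ₀ = (μ_n·τ_n − τ_data·x̄)/τ₀ = (10.7244·0.517841 − 0.507042·11.3) / 0.010799 = -0.176041/0.010799 ≈ -16.3.

μ₀ = -16.3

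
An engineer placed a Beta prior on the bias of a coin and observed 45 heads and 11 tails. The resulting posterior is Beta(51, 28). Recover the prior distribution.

Beta(6, 17)

Beta is conjugate to the binomial likelihood: posterior = Beta(a+s, b+f).
So a = 51 − 45 = 6 and b = 28 − 11 = 17.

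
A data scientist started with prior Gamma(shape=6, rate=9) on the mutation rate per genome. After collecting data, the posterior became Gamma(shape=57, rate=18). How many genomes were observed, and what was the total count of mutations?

Gamma–Poisson conjugacy: posterior shape = α + Σxᵢ, posterior rate = β + n.
Matching: Σxᵢ = 57 − 6 = 51 and n = 18 − 9 = 9.

n = 9 genomes with total 51 mutations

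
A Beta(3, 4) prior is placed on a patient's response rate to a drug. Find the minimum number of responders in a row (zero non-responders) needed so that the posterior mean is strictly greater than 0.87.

k = 24

After k responders and 0 non-responders the posterior is Beta(3+k, 4), with mean (3+k)/(3+4+k).
Set (3+k)/(7+k) > 0.87 and solve: k > (0.87·7 − 3)/(1 − 0.87) = 23.769.
The smallest integer exceeding 23.769 is 24.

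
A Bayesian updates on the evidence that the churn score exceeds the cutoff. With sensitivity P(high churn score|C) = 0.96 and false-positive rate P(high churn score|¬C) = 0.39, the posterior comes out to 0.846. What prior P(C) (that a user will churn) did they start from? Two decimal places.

P(C) = 0.69

Bayes' rule in odds form gives O(C|E) = O(C)·[P(E|C)/P(E|¬C)], hence O(C) = O(C|E)/LR.
Posterior odds = 0.846/(1−0.846) = 5.4935. LR = 0.96/0.39 = 2.4615.
Prior odds = 5.4935/2.4615 = 2.2318, so P(C) = 2.2318/(1+2.2318) ≈ 0.69.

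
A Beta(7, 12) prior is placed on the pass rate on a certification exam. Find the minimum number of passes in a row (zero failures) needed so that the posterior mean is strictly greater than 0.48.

k = 5

After k passes and 0 failures the posterior is Beta(7+k, 12), with mean (7+k)/(7+12+k).
Set (7+k)/(19+k) > 0.48 and solve: k > (0.48·19 − 7)/(1 − 0.48) = 4.077.
The smallest integer exceeding 4.077 is 5.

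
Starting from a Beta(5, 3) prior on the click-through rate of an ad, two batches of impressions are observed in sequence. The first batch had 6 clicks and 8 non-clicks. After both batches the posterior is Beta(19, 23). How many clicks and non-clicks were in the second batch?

Sequential conjugate updates are equivalent to a single update on the pooled data, so total successes = posterior α − prior α and total failures = posterior β − prior β.
Total across both batches: 19−5=14 clicks, 23−3=20 non-clicks.
Subtract the first batch: 14−6=8 clicks and 20−8=12 non-clicks.

8 clicks and 12 non-clicks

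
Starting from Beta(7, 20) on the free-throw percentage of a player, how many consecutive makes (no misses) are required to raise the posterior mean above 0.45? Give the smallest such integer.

After k makes and 0 misses the posterior is Beta(7+k, 20), with mean (7+k)/(7+20+k).
Set (7+k)/(27+k) > 0.45 and solve: k > (0.45·27 − 7)/(1 − 0.45) = 9.364.
The smallest integer exceeding 9.364 is 10, and checking k=10: (17)/(37) = 0.4595 > 0.45.

k = 10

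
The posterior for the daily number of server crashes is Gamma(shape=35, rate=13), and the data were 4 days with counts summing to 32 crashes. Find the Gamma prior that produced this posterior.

Gamma(shape=3, rate=9)

Gamma–Poisson conjugacy: posterior shape = α + Σxᵢ, posterior rate = β + n.
So α = 35 − 32 = 3 and β = 13 − 4 = 9.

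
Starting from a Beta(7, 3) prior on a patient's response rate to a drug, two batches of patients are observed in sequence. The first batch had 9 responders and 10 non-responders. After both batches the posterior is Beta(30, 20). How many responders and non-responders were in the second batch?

14 responders and 7 non-responders

Sequential conjugate updates are equivalent to a single update on the pooled data, so total successes = posterior α − prior α and total failures = posterior β − prior β.
Total across both batches: 30−7=23 responders, 20−3=17 non-responders.
Subtract the first batch: 23−9=14 responders and 17−10=7 non-responders.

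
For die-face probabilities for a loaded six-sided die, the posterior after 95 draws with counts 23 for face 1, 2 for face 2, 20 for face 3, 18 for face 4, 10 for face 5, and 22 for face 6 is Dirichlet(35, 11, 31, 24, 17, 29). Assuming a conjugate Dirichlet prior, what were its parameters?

For a Dirichlet(α) prior with multinomial counts c, the posterior is Dirichlet(α + c) componentwise.
Subtract each count from the matching posterior parameter: 35−23=12, 11−2=9, 31−20=11, 24−18=6, 17−10=7, 29−22=7.

Dirichlet(12, 9, 11, 6, 7, 7)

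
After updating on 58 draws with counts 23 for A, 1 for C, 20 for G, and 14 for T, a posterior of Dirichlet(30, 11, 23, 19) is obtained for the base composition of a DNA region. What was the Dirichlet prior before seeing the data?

For a Dirichlet(α) prior with multinomial counts c, the posterior is Dirichlet(α + c) componentwise.
Subtract each count from the matching posterior parameter: 30−23=7, 11−1=10, 23−20=3, 19−14=5.

Dirichlet(7, 10, 3, 5)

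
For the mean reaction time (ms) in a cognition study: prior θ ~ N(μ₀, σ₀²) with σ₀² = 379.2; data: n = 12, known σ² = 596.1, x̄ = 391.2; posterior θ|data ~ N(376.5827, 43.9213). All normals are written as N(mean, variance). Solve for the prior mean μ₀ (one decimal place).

μ₀ = 265.0

With known observation variance, the Normal–Normal posterior has precision τ_n = τ₀ + n/σ² and mean μ_n = (τ₀μ₀ + (n/σ²)x̄)/τ_n.
Here τ₀ = 1/379.2 = 0.002637 and τ_data = 12/596.1 = 0.020131, so τ_n = 0.022768.
Rearranging for μ₀: μ₀ = (μ_n·τ_n − τ_data·x̄)/τ₀ = (376.5827·0.022768 − 0.020131·391.2) / 0.002637 = 0.698788/0.002637 ≈ 265.0.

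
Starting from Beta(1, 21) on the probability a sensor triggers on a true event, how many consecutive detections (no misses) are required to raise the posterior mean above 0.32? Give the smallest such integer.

k = 9

After k detections and 0 misses the posterior is Beta(1+k, 21), with mean (1+k)/(1+21+k).
Set (1+k)/(22+k) > 0.32 and solve: k > (0.32·22 − 1)/(1 − 0.32) = 8.882.
The smallest integer exceeding 8.882 is 9.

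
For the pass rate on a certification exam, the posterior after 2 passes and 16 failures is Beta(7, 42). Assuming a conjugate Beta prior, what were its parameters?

Beta(5, 26)

Under Beta–binomial conjugacy the posterior parameters are (a+s, b+f).
Subtract the data counts: 7−2=5, 42−16=26.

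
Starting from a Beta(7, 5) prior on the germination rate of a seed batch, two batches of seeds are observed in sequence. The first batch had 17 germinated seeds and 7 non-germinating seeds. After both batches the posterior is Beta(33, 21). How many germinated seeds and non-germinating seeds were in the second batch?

Because Beta–binomial updating is additive in the counts, the combined data contributed (α_post−α_prior, β_post−β_prior) successes and failures.
Total across both batches: 33−7=26 germinated seeds, 21−5=16 non-germinating seeds.
Subtract the first batch: 26−17=9 germinated seeds and 16−7=9 non-germinating seeds.

9 germinated seeds and 9 non-germinating seeds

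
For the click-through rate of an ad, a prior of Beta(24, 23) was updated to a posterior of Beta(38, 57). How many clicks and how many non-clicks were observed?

Beta is conjugate to the binomial likelihood: posterior = Beta(α+s, β+f).
So s = 38 − 24 = 14 and f = 57 − 23 = 34.

14 clicks and 34 non-clicks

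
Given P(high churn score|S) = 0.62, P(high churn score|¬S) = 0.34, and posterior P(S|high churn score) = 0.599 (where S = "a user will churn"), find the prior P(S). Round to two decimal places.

Bayes' rule in odds form gives O(S|E) = O(S)·[P(E|S)/P(E|¬S)], hence O(S) = O(S|E)/LR.
Posterior odds = 0.599/(1−0.599) = 1.4938. LR = 0.62/0.34 = 1.8235.
Prior odds = 1.4938/1.8235 = 0.8192, so P(S) = 0.8192/(1+0.8192) ≈ 0.45.

P(S) = 0.45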